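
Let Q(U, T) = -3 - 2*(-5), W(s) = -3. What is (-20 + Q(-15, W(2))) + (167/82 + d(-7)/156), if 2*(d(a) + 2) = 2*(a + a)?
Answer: -35389/3198 ≈ -11.066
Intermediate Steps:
d(a) = -2 + 2*a (d(a) = -2 + (2*(a + a))/2 = -2 + (2*(2*a))/2 = -2 + (4*a)/2 = -2 + 2*a)
Q(U, T) = 7 (Q(U, T) = -3 + 10 = 7)
(-20 + Q(-15, W(2))) + (167/82 + d(-7)/156) = (-20 + 7) + (167/82 + (-2 + 2*(-7))/156) = -13 + (167*(1/82) + (-2 - 14)*(1/156)) = -13 + (167/82 - 16*1/156) = -13 + (167/82 - 4/39) = -13 + 6185/3198 = -35389/3198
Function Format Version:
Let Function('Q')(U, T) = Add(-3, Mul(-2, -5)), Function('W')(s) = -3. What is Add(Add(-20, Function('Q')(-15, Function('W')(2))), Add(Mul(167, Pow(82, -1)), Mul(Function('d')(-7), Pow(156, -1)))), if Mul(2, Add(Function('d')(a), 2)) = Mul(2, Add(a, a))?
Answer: Rational(-35389, 3198) ≈ -11.066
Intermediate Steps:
Function('d')(a) = Add(-2, Mul(2, a)) (Function('d')(a) = Add(-2, Mul(Rational(1, 2), Mul(2, Add(a, a)))) = Add(-2, Mul(Rational(1, 2), Mul(2, Mul(2, a)))) = Add(-2, Mul(Rational(1, 2), Mul(4, a))) = Add(-2, Mul(2, a)))
Function('Q')(U, T) = 7 (Function('Q')(U, T) = Add(-3, 10) = 7)
Add(Add(-20, Function('Q')(-15, Function('W')(2))), Add(Mul(167, Pow(82, -1)), Mul(Function('d')(-7), Pow(156, -1)))) = Add(Add(-20, 7), Add(Mul(167, Pow(82, -1)), Mul(Add(-2, Mul(2, -7)), Pow(156, -1)))) = Add(-13, Add(Mul(167, Rational(1, 82)), Mul(Add(-2, -14), Rational(1, 156)))) = Add(-13, Add(Rational(167, 82), Mul(-16, Rational(1, 156)))) = Add(-13, Add(Rational(167, 82), Rational(-4, 39))) = Add(-13, Rational(6185, 3198)) = Rational(-35389, 3198)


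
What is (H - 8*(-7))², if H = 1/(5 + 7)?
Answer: 452929/144 ≈ 3145.3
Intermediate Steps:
H = 1/12 ≈ 0.083333
(H - 8*(-7))² = (1/12 - 8*(-7))² = (1/12 + 56)² = (673/12)² = 452929/144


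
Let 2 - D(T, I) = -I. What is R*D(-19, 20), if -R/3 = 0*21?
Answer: 0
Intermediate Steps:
D(T, I) = 2 + I (D(T, I) = 2 - (-1)*I = 2 + I)
R = 0 (R = -0*21 = -3*0 = 0)
R*D(-19, 20) = 0*(2 + 20) = 0*22 = 0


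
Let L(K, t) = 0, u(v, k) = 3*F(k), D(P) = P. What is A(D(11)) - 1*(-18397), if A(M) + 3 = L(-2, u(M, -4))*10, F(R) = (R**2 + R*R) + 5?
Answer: 18394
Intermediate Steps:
F(R) = 5 + 2*R**2 (F(R) = (R**2 + R**2) + 5 = 2*R**2 + 5 = 5 + 2*R**2)
u(v, k) = 15 + 6*k**2 (u(v, k) = 3*(5 + 2*k**2) = 15 + 6*k**2)
A(M) = -3 (A(M) = -3 + 0*10 = -3 + 0 = -3)
A(D(11)) - 1*(-18397) = -3 - 1*(-18397) = -3 + 18397 = 18394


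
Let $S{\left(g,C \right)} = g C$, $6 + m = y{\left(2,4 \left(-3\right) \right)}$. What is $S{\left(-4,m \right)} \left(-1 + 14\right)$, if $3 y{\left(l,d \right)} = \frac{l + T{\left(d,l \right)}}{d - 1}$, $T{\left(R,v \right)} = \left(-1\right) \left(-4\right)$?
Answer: $320$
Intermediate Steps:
$T{\left(R,v \right)} = 4$
$y{\left(l,d \right)} = \frac{4 + l}{3 \left(-1 + d\right)}$ ($y{\left(l,d \right)} = \frac{\left(l + 4\right) \frac{1}{d - 1}}{3} = \frac{\left(4 + l\right) \frac{1}{-1 + d}}{3} = \frac{\frac{1}{-1 + d} \left(4 + l\right)}{3} = \frac{4 + l}{3 \left(-1 + d\right)}$)
$m = - \frac{80}{13}$ ($m = -6 + \frac{4 + 2}{3 \left(-1 + 4 \left(-3\right)\right)} = -6 + \frac{1}{3} \frac{1}{-1 - 12} \cdot 6 = -6 + \frac{1}{3} \frac{1}{-13} \cdot 6 = -6 + \frac{1}{3} \left(- \frac{1}{13}\right) 6 = -6 - \frac{2}{13} = - \frac{80}{13} \approx -6.1538$)
$S{\left(g,C \right)} = C g$
$S{\left(-4,m \right)} \left(-1 + 14\right) = \left(- \frac{80}{13}\right) \left(-4\right) \left(-1 + 14\right) = \frac{320}{13} \cdot 13 = 320$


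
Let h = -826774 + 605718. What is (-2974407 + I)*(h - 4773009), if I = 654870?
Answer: 11583918547905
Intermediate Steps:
h = -221056
(-2974407 + I)*(h - 4773009) = (-2974407 + 654870)*(-221056 - 4773009) = -2319537*(-4994065) = 11583918547905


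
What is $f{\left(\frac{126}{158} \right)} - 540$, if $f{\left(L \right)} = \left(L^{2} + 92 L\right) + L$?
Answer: $- \frac{2903310}{6241} \approx -465.2$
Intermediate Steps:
$f{\left(L \right)} = L^{2} + 93 L$
$f{\left(\frac{126}{158} \right)} - 540 = \frac{126}{158} \left(93 + \frac{126}{158}\right) - 540 = 126 \cdot \frac{1}{158} \left(93 + 126 \cdot \frac{1}{158}\right) - 540 = \frac{63 \left(93 + \frac{63}{79}\right)}{79} - 540 = \frac{63}{79} \cdot \frac{7410}{79} - 540 = \frac{466830}{6241} - 540 = - \frac{2903310}{6241}$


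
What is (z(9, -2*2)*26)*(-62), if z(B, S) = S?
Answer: 6448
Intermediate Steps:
(z(9, -2*2)*26)*(-62) = (-2*2*26)*(-62) = -4*26*(-62) = -104*(-62) = 6448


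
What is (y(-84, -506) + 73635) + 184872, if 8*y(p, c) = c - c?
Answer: 258507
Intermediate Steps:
y(p, c) = 0 (y(p, c) = (c - c)/8 = (⅛)*0 = 0)
(y(-84, -506) + 73635) + 184872 = (0 + 73635) + 184872 = 73635 + 184872 = 258507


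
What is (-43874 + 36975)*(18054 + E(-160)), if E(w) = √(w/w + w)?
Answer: -124554546 - 6899*I*√159 ≈ -1.2455e+8 - 86993.0*I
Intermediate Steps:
E(w) = √(1 + w)
(-43874 + 36975)*(18054 + E(-160)) = (-43874 + 36975)*(18054 + √(1 - 160)) = -6899*(18054 + √(-159)) = -6899*(18054 + I*√159) = -124554546 - 6899*I*√159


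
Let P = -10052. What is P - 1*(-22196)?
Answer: 12144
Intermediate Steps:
P - 1*(-22196) = -10052 - 1*(-22196) = -10052 + 22196 = 12144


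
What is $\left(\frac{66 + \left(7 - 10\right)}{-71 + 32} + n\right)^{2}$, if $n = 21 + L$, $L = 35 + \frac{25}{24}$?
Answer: $\frac{299047849}{97344} \approx 3072.1$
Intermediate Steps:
$L = \frac{865}{24}$ ($L = 35 + 25 \cdot \frac{1}{24} = 35 + \frac{25}{24} = \frac{865}{24} \approx 36.042$)
$n = \frac{1369}{24}$ ($n = 21 + \frac{865}{24} = \frac{1369}{24} \approx 57.042$)
$\left(\frac{66 + \left(7 - 10\right)}{-71 + 32} + n\right)^{2} = \left(\frac{66 + \left(7 - 10\right)}{-71 + 32} + \frac{1369}{24}\right)^{2} = \left(\frac{66 + \left(7 - 10\right)}{-39} + \frac{1369}{24}\right)^{2} = \left(\left(66 - 3\right) \left(- \frac{1}{39}\right) + \frac{1369}{24}\right)^{2} = \left(63 \left(- \frac{1}{39}\right) + \frac{1369}{24}\right)^{2} = \left(- \frac{21}{13} + \frac{1369}{24}\right)^{2} = \left(\frac{17293}{312}\right)^{2} = \frac{299047849}{97344}$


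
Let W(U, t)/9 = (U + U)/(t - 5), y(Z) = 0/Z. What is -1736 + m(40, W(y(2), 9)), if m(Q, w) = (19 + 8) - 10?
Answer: -1719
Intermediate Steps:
y(Z) = 0
W(U, t) = 18*U/(-5 + t) (W(U, t) = 9*((U + U)/(t - 5)) = 9*((2*U)/(-5 + t)) = 9*(2*U/(-5 + t)) = 18*U/(-5 + t))
m(Q, w) = 17 (m(Q, w) = 27 - 10 = 17)
-1736 + m(40, W(y(2), 9)) = -1736 + 17 = -1719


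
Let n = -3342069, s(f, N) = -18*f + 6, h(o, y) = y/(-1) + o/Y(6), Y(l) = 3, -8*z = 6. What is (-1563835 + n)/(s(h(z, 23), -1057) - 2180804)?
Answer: 9811808/4360759 ≈ 2.2500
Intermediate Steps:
z = -¾ (z = -⅛*6 = -¾ ≈ -0.75000)
h(o, y) = -y + o/3 (h(o, y) = y/(-1) + o/3 = y*(-1) + o*(⅓) = -y + o/3)
s(f, N) = 6 - 18*f
(-1563835 + n)/(s(h(z, 23), -1057) - 2180804) = (-1563835 - 3342069)/((6 - 18*(-1*23 + (⅓)*(-¾))) - 2180804) = -4905904/((6 - 18*(-23 - ¼)) - 2180804) = -4905904/((6 - 18*(-93/4)) - 2180804) = -4905904/((6 + 837/2) - 2180804) = -4905904/(849/2 - 2180804) = -4905904/(-4360759/2) = -4905904*(-2/4360759) = 9811808/4360759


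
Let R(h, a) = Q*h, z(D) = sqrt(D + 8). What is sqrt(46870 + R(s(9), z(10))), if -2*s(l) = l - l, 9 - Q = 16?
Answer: sqrt(46870) ≈ 216.49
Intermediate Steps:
Q = -7 (Q = 9 - 1*16 = 9 - 16 = -7)
z(D) = sqrt(8 + D)
s(l) = 0 (s(l) = -(l - l)/2 = -1/2*0 = 0)
R(h, a) = -7*h
sqrt(46870 + R(s(9), z(10))) = sqrt(46870 - 7*0) = sqrt(46870 + 0) = sqrt(46870)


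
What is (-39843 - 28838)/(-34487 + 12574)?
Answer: 68681/21913 ≈ 3.1343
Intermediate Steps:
(-39843 - 28838)/(-34487 + 12574) = -68681/(-21913) = -68681*(-1/21913) = 68681/21913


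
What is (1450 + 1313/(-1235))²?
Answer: 18947247201/9025 ≈ 2.0994e+6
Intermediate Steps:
(1450 + 1313/(-1235))² = (1450 + 1313*(-1/1235))² = (1450 - 101/95)² = (137649/95)² = 18947247201/9025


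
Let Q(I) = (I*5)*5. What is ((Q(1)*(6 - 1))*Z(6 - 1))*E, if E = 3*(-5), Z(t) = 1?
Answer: -1875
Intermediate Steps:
Q(I) = 25*I (Q(I) = (5*I)*5 = 25*I)
E = -15
((Q(1)*(6 - 1))*Z(6 - 1))*E = (((25*1)*(6 - 1))*1)*(-15) = ((25*5)*1)*(-15) = (125*1)*(-15) = 125*(-15) = -1875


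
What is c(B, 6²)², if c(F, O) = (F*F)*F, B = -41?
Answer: 4750104241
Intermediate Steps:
c(F, O) = F³ (c(F, O) = F²*F = F³)
c(B, 6²)² = ((-41)³)² = (-68921)² = 4750104241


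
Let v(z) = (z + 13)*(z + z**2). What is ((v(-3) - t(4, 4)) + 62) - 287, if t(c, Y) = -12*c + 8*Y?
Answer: -149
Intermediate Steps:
v(z) = (13 + z)*(z + z**2)
((v(-3) - t(4, 4)) + 62) - 287 = ((-3*(13 + (-3)**2 + 14*(-3)) - (-12*4 + 8*4)) + 62) - 287 = ((-3*(13 + 9 - 42) - (-48 + 32)) + 62) - 287 = ((-3*(-20) - 1*(-16)) + 62) - 287 = ((60 + 16) + 62) - 287 = (76 + 62) - 287 = 138 - 287 = -149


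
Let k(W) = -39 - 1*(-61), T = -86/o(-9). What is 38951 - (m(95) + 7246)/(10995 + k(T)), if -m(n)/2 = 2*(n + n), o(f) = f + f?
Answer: 18657247/479 ≈ 38950.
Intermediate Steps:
o(f) = 2*f
m(n) = -8*n (m(n) = -4*(n + n) = -4*2*n = -8*n)
T = 43/9 (T = -86/(2*(-9)) = -86/(-18) = -86*(-1/18) = 43/9 ≈ 4.7778)
k(W) = 22 (k(W) = -39 + 61 = 22)
38951 - (m(95) + 7246)/(10995 + k(T)) = 38951 - (-8*95 + 7246)/(10995 + 22) = 38951 - (-760 + 7246)/11017 = 38951 - 6486/11017 = 38951 - 1*282/479 = 38951 - 282/479 = 18657247/479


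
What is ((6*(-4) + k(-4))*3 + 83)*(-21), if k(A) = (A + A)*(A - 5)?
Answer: -4767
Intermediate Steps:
k(A) = 2*A*(-5 + A) (k(A) = (2*A)*(-5 + A) = 2*A*(-5 + A))
((6*(-4) + k(-4))*3 + 83)*(-21) = ((6*(-4) + 2*(-4)*(-5 - 4))*3 + 83)*(-21) = ((-24 + 2*(-4)*(-9))*3 + 83)*(-21) = ((-24 + 72)*3 + 83)*(-21) = (48*3 + 83)*(-21) = (144 + 83)*(-21) = 227*(-21) = -4767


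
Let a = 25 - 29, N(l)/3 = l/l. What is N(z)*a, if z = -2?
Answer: -12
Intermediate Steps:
N(l) = 3 (N(l) = 3*(l/l) = 3*1 = 3)
a = -4
N(z)*a = 3*(-4) = -12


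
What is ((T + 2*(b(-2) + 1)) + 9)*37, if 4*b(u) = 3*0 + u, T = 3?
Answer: 481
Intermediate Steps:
b(u) = u/4 (b(u) = (3*0 + u)/4 = (0 + u)/4 = u/4)
((T + 2*(b(-2) + 1)) + 9)*37 = ((3 + 2*((¼)*(-2) + 1)) + 9)*37 = ((3 + 2*(-½ + 1)) + 9)*37 = ((3 + 2*(½)) + 9)*37 = ((3 + 1) + 9)*37 = (4 + 9)*37 = 13*37 = 481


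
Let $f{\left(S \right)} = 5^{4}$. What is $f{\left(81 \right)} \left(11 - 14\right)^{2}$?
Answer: $5625$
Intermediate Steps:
$f{\left(S \right)} = 625$
$f{\left(81 \right)} \left(11 - 14\right)^{2} = 625 \left(11 - 14\right)^{2} = 625 \left(-3\right)^{2} = 625 \cdot 9 = 5625$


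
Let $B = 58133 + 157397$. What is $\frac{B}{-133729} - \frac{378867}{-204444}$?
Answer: $\frac{2200563241}{9113363892} \approx 0.24147$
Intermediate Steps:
$B = 215530$
$\frac{B}{-133729} - \frac{378867}{-204444} = \frac{215530}{-133729} - \frac{378867}{-204444} = 215530 \left(- \frac{1}{133729}\right) - - \frac{126289}{68148} = - \frac{215530}{133729} + \frac{126289}{68148} = \frac{2200563241}{9113363892}$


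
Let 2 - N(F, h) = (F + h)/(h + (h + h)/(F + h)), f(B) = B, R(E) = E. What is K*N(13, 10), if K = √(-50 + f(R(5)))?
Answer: -87*I*√5/250 ≈ -0.77815*I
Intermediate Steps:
N(F, h) = 2 - (F + h)/(h + 2*h/(F + h)) (N(F, h) = 2 - (F + h)/(h + (h + h)/(F + h)) = 2 - (F + h)/(h + (2*h)/(F + h)) = 2 - (F + h)/(h + 2*h/(F + h)))
K = 3*I*√5 (K = √(-50 + 5) = √(-45) = 3*I*√5 ≈ 6.7082*I)
K*N(13, 10) = (3*I*√5)*((10² - 1*13² + 4*10)/(10*(2 + 13 + 10))) = (3*I*√5)*((⅒)*(100 - 1*169 + 40)/25) = (3*I*√5)*((⅒)*(1/25)*(100 - 169 + 40)) = (3*I*√5)*((⅒)*(1/25)*(-29)) = (3*I*√5)*(-29/250) = -87*I*√5/250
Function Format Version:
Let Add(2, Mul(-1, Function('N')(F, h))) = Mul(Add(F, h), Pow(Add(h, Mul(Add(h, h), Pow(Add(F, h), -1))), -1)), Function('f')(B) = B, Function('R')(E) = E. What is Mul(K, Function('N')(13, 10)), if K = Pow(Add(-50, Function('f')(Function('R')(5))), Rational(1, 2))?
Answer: Mul(Rational(-87, 250), I, Pow(5, Rational(1, 2))) ≈ Mul(-0.77815, I)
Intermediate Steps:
Function('N')(F, h) = Add(2, Mul(-1, Pow(Add(h, Mul(2, h, Pow(Add(F, h), -1))), -1), Add(F, h))) (Function('N')(F, h) = Add(2, Mul(-1, Mul(Add(F, h), Pow(Add(h, Mul(Add(h, h), Pow(Add(F, h), -1))), -1)))) = Add(2, Mul(-1, Mul(Add(F, h), Pow(Add(h, Mul(Mul(2, h), Pow(Add(F, h), -1))), -1)))) = Add(2, Mul(-1, Mul(Add(F, h), Pow(Add(h, Mul(2, h, Pow(Add(F, h), -1))), -1)))) = Add(2, Mul(-1, Mul(Pow(Add(h, Mul(2, h, Pow(Add(F, h), -1))), -1), Add(F, h)))) = Add(2, Mul(-1, Pow(Add(h, Mul(2, h, Pow(Add(F, h), -1))), -1), Add(F, h))))
K = Mul(3, I, Pow(5, Rational(1, 2))) (K = Pow(Add(-50, 5), Rational(1, 2)) = Pow(-45, Rational(1, 2)) = Mul(3, I, Pow(5, Rational(1, 2))) ≈ Mul(6.7082, I))
Mul(K, Function('N')(13, 10)) = Mul(Mul(3, I, Pow(5, Rational(1, 2))), Mul(Pow(10, -1), Pow(Add(2, 13, 10), -1), Add(Pow(10, 2), Mul(-1, Pow(13, 2)), Mul(4, 10)))) = Mul(Mul(3, I, Pow(5, Rational(1, 2))), Mul(Rational(1, 10), Pow(25, -1), Add(100, Mul(-1, 169), 40))) = Mul(Mul(3, I, Pow(5, Rational(1, 2))), Mul(Rational(1, 10), Rational(1, 25), Add(100, -169, 40))) = Mul(Mul(3, I, Pow(5, Rational(1, 2))), Mul(Rational(1, 10), Rational(1, 25), -29)) = Mul(Mul(3, I, Pow(5, Rational(1, 2))), Rational(-29, 250)) = Mul(Rational(-87, 250), I, Pow(5, Rational(1, 2)))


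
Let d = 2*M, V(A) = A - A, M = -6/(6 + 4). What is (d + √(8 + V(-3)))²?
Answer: 236/25 - 24*√2/5 ≈ 2.6518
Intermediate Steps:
M = -⅗ (M = -6/10 = -6*⅒ = -⅗ ≈ -0.60000)
V(A) = 0
d = -6/5 (d = 2*(-⅗) = -6/5 ≈ -1.2000)
(d + √(8 + V(-3)))² = (-6/5 + √(8 + 0))² = (-6/5 + √8)² = (-6/5 + 2*√2)²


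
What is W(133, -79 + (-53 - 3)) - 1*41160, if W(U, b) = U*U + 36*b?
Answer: -28331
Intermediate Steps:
W(U, b) = U² + 36*b
W(133, -79 + (-53 - 3)) - 1*41160 = (133² + 36*(-79 + (-53 - 3))) - 1*41160 = (17689 + 36*(-79 - 56)) - 41160 = (17689 + 36*(-135)) - 41160 = (17689 - 4860) - 41160 = 12829 - 41160 = -28331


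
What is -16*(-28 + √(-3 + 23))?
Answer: 448 - 32*√5 ≈ 376.45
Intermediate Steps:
-16*(-28 + √(-3 + 23)) = -16*(-28 + √20) = -16*(-28 + 2*√5) = 448 - 32*√5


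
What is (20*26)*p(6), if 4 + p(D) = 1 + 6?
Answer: 1560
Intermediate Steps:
p(D) = 3 (p(D) = -4 + (1 + 6) = -4 + 7 = 3)
(20*26)*p(6) = (20*26)*3 = 520*3 = 1560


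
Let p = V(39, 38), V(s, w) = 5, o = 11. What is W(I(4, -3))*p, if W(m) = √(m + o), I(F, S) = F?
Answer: 5*√15 ≈ 19.365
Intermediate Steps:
W(m) = √(11 + m) (W(m) = √(m + 11) = √(11 + m))
p = 5
W(I(4, -3))*p = √(11 + 4)*5 = √15*5 = 5*√15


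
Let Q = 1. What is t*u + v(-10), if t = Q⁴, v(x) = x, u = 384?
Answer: 374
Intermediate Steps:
t = 1 (t = 1⁴ = 1)
t*u + v(-10) = 1*384 - 10 = 384 - 10 = 374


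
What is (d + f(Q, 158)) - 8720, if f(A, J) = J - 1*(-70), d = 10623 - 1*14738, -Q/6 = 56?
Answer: -12607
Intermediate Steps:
Q = -336 (Q = -6*56 = -336)
d = -4115 (d = 10623 - 14738 = -4115)
f(A, J) = 70 + J (f(A, J) = J + 70 = 70 + J)
(d + f(Q, 158)) - 8720 = (-4115 + (70 + 158)) - 8720 = (-4115 + 228) - 8720 = -3887 - 8720 = -12607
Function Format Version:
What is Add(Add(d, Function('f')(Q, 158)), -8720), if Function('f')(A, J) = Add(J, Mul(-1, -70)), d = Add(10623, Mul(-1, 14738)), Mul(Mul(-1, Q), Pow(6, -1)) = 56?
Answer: -12607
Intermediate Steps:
Q = -336 (Q = Mul(-6, 56) = -336)
d = -4115 (d = Add(10623, -14738) = -4115)
Function('f')(A, J) = Add(70, J) (Function('f')(A, J) = Add(J, 70) = Add(70, J))
Add(Add(d, Function('f')(Q, 158)), -8720) = Add(Add(-4115, Add(70, 158)), -8720) = Add(Add(-4115, 228), -8720) = Add(-3887, -8720) = -12607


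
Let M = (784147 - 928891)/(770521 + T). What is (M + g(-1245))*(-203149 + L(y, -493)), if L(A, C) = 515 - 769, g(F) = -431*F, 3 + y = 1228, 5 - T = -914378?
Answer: -22987359109776726/210613 ≈ -1.0914e+11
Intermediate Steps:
T = 914383 (T = 5 - 1*(-914378) = 5 + 914378 = 914383)
y = 1225 (y = -3 + 1228 = 1225)
M = -18093/210613 (M = (784147 - 928891)/(770521 + 914383) = -144744/1684904 = -144744*1/1684904 = -18093/210613 ≈ -0.085906)
L(A, C) = -254
(M + g(-1245))*(-203149 + L(y, -493)) = (-18093/210613 - 431*(-1245))*(-203149 - 254) = (-18093/210613 + 536595)*(-203403) = (113013864642/210613)*(-203403) = -22987359109776726/210613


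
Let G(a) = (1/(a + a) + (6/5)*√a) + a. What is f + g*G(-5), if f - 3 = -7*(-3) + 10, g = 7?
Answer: -17/10 + 42*I*√5/5 ≈ -1.7 + 18.783*I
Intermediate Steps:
G(a) = a + 1/(2*a) + 6*√a/5 (G(a) = (1/(2*a) + (6*(⅕))*√a) + a = (1/(2*a) + 6*√a/5) + a = a + 1/(2*a) + 6*√a/5)
f = 34 (f = 3 + (-7*(-3) + 10) = 3 + (21 + 10) = 3 + 31 = 34)
f + g*G(-5) = 34 + 7*(-5 + (½)/(-5) + 6*√(-5)/5) = 34 + 7*(-5 + (½)*(-⅕) + 6*(I*√5)/5) = 34 + 7*(-5 - ⅒ + 6*I*√5/5) = 34 + 7*(-51/10 + 6*I*√5/5) = 34 + (-357/10 + 42*I*√5/5) = -17/10 + 42*I*√5/5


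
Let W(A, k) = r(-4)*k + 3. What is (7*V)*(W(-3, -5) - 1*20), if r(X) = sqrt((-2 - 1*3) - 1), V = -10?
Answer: 1190 + 350*I*sqrt(6) ≈ 1190.0 + 857.32*I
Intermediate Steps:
r(X) = I*sqrt(6) (r(X) = sqrt((-2 - 3) - 1) = sqrt(-5 - 1) = sqrt(-6) = I*sqrt(6))
W(A, k) = 3 + I*k*sqrt(6) (W(A, k) = (I*sqrt(6))*k + 3 = I*k*sqrt(6) + 3 = 3 + I*k*sqrt(6))
(7*V)*(W(-3, -5) - 1*20) = (7*(-10))*((3 + I*(-5)*sqrt(6)) - 1*20) = -70*((3 - 5*I*sqrt(6)) - 20) = -70*(-17 - 5*I*sqrt(6)) = 1190 + 350*I*sqrt(6)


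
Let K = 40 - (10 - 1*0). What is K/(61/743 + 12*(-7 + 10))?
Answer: 22290/26809 ≈ 0.83144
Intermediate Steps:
K = 30 (K = 40 - (10 + 0) = 40 - 1*10 = 40 - 10 = 30)
K/(61/743 + 12*(-7 + 10)) = 30/(61/743 + 12*(-7 + 10)) = 30/(61*(1/743) + 12*3) = 30/(61/743 + 36) = 30/(26809/743) = (743/26809)*30 = 22290/26809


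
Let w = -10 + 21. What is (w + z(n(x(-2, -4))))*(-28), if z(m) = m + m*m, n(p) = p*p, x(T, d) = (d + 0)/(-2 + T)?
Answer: -364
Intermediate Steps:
w = 11
x(T, d) = d/(-2 + T)
n(p) = p²
z(m) = m + m²
(w + z(n(x(-2, -4))))*(-28) = (11 + (-4/(-2 - 2))²*(1 + (-4/(-2 - 2))²))*(-28) = (11 + (-4/(-4))²*(1 + (-4/(-4))²))*(-28) = (11 + (-4*(-¼))²*(1 + (-4*(-¼))²))*(-28) = (11 + 1²*(1 + 1²))*(-28) = (11 + 1*(1 + 1))*(-28) = (11 + 1*2)*(-28) = (11 + 2)*(-28) = 13*(-28) = -364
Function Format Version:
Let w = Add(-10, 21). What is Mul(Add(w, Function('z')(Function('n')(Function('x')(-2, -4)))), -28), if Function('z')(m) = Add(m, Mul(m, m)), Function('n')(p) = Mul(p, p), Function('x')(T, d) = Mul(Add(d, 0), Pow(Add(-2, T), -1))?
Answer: -364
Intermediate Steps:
w = 11
Function('x')(T, d) = Mul(d, Pow(Add(-2, T), -1))
Function('n')(p) = Pow(p, 2)
Function('z')(m) = Add(m, Pow(m, 2))
Mul(Add(w, Function('z')(Function('n')(Function('x')(-2, -4)))), -28) = Mul(Add(11, Mul(Pow(Mul(-4, Pow(Add(-2, -2), -1)), 2), Add(1, Pow(Mul(-4, Pow(Add(-2, -2), -1)), 2)))), -28) = Mul(Add(11, Mul(Pow(Mul(-4, Pow(-4, -1)), 2), Add(1, Pow(Mul(-4, Pow(-4, -1)), 2)))), -28) = Mul(Add(11, Mul(Pow(Mul(-4, Rational(-1, 4)), 2), Add(1, Pow(Mul(-4, Rational(-1, 4)), 2)))), -28) = Mul(Add(11, Mul(Pow(1, 2), Add(1, Pow(1, 2)))), -28) = Mul(Add(11, Mul(1, Add(1, 1))), -28) = Mul(Add(11, Mul(1, 2)), -28) = Mul(Add(11, 2), -28) = Mul(13, -28) = -364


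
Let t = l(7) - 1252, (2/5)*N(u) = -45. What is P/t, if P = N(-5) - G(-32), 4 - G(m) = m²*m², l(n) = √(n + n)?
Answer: -656335647/783745 - 2096919*√14/3134980 ≈ -839.94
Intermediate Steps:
N(u) = -225/2 (N(u) = (5/2)*(-45) = -225/2)
l(n) = √2*√n (l(n) = √(2*n) = √2*√n)
G(m) = 4 - m⁴ (G(m) = 4 - m²*m² = 4 - m⁴)
t = -1252 + √14 (t = √2*√7 - 1252 = √14 - 1252 = -1252 + √14 ≈ -1248.3)
P = 2096919/2 (P = -225/2 - (4 - 1*(-32)⁴) = -225/2 - (4 - 1*1048576) = -225/2 - (4 - 1048576) = -225/2 - 1*(-1048572) = -225/2 + 1048572 = 2096919/2 ≈ 1.0485e+6)
P/t = 2096919/(2*(-1252 + √14))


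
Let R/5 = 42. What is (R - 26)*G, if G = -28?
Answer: -5152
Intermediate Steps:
R = 210 (R = 5*42 = 210)
(R - 26)*G = (210 - 26)*(-28) = 184*(-28) = -5152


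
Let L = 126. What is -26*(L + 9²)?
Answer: -5382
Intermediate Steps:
-26*(L + 9²) = -26*(126 + 9²) = -26*(126 + 81) = -26*207 = -5382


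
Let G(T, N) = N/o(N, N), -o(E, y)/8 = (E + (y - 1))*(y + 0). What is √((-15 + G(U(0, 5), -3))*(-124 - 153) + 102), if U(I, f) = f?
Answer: √3333610/28 ≈ 65.208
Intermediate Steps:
o(E, y) = -8*y*(-1 + E + y) (o(E, y) = -8*(E + (y - 1))*(y + 0) = -8*(E + (-1 + y))*y = -8*(-1 + E + y)*y = -8*y*(-1 + E + y))
G(T, N) = 1/(8*(1 - 2*N)) (G(T, N) = N/((8*N*(1 - N - N))) = N/((8*N*(1 - 2*N))) = N*(1/(8*N*(1 - 2*N))) = 1/(8*(1 - 2*N)))
√((-15 + G(U(0, 5), -3))*(-124 - 153) + 102) = √((-15 - 1/(-8 + 16*(-3)))*(-124 - 153) + 102) = √((-15 - 1/(-8 - 48))*(-277) + 102) = √((-15 - 1/(-56))*(-277) + 102) = √((-15 - 1*(-1/56))*(-277) + 102) = √((-15 + 1/56)*(-277) + 102) = √(-839/56*(-277) + 102) = √(232403/56 + 102) = √(238115/56) = √3333610/28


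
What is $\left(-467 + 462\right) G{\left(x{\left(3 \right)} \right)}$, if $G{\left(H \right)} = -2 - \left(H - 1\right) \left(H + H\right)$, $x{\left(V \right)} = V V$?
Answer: $730$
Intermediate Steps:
$x{\left(V \right)} = V^{2}$
$G{\left(H \right)} = -2 - 2 H \left(-1 + H\right)$ ($G{\left(H \right)} = -2 - \left(-1 + H\right) 2 H = -2 - 2 H \left(-1 + H\right)$)
$\left(-467 + 462\right) G{\left(x{\left(3 \right)} \right)} = \left(-467 + 462\right) \left(-2 - 2 \left(3^{2}\right)^{2} + 2 \cdot 3^{2}\right) = - 5 \left(-2 - 2 \cdot 9^{2} + 2 \cdot 9\right) = - 5 \left(-2 - 162 + 18\right) = \left(-5\right) \left(-146\right) = 730$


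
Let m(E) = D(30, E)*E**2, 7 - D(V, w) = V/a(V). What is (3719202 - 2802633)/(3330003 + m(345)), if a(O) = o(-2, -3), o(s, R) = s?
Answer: 305523/1982851 ≈ 0.15408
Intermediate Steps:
a(O) = -2
D(V, w) = 7 + V/2 (D(V, w) = 7 - V/(-2) = 7 - V*(-1)/2 = 7 - (-1)*V/2 = 7 + V/2)
m(E) = 22*E**2 (m(E) = (7 + (1/2)*30)*E**2 = (7 + 15)*E**2 = 22*E**2)
(3719202 - 2802633)/(3330003 + m(345)) = (3719202 - 2802633)/(3330003 + 22*345**2) = 916569/(3330003 + 22*119025) = 916569/(3330003 + 2618550) = 916569/5948553 = 916569*(1/5948553) = 305523/1982851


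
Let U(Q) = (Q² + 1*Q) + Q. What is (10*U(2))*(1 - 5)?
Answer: -320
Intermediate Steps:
U(Q) = Q² + 2*Q (U(Q) = (Q² + Q) + Q = (Q + Q²) + Q = Q² + 2*Q)
(10*U(2))*(1 - 5) = (10*(2*(2 + 2)))*(1 - 5) = (10*(2*4))*(-4) = (10*8)*(-4) = 80*(-4) = -320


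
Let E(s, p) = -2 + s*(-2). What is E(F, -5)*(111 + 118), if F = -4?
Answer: 1374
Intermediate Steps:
E(s, p) = -2 - 2*s
E(F, -5)*(111 + 118) = (-2 - 2*(-4))*(111 + 118) = (-2 + 8)*229 = 6*229 = 1374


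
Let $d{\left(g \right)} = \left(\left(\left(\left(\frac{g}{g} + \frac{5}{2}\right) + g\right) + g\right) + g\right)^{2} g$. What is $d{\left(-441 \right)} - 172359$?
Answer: $- \frac{3071954997}{4} \approx -7.6799 \cdot 10^{8}$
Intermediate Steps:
$d{\left(g \right)} = g \left(\frac{7}{2} + 3 g\right)^{2}$ ($d{\left(g \right)} = \left(\left(\left(\left(1 + 5 \cdot \frac{1}{2}\right) + g\right) + g\right) + g\right)^{2} g = \left(\left(\left(\left(1 + \frac{5}{2}\right) + g\right) + g\right) + g\right)^{2} g = \left(\left(\left(\frac{7}{2} + g\right) + g\right) + g\right)^{2} g = \left(\left(\frac{7}{2} + 2 g\right) + g\right)^{2} g = \left(\frac{7}{2} + 3 g\right)^{2} g = g \left(\frac{7}{2} + 3 g\right)^{2}$)
$d{\left(-441 \right)} - 172359 = \frac{1}{4} \left(-441\right) \left(7 + 6 \left(-441\right)\right)^{2} - 172359 = \frac{1}{4} \left(-441\right) \left(7 - 2646\right)^{2} - 172359 = \frac{1}{4} \left(-441\right) \left(-2639\right)^{2} - 172359 = \frac{1}{4} \left(-441\right) 6964321 - 172359 = - \frac{3071265561}{4} - 172359 = - \frac{3071954997}{4}$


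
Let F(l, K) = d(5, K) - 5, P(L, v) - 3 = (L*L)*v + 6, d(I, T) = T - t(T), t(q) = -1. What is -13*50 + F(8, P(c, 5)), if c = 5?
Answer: -520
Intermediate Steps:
d(I, T) = 1 + T (d(I, T) = T - 1*(-1) = T + 1 = 1 + T)
P(L, v) = 9 + v*L² (P(L, v) = 3 + ((L*L)*v + 6) = 3 + (L²*v + 6) = 3 + (v*L² + 6) = 3 + (6 + v*L²) = 9 + v*L²)
F(l, K) = -4 + K (F(l, K) = (1 + K) - 5 = -4 + K)
-13*50 + F(8, P(c, 5)) = -13*50 + (-4 + (9 + 5*5²)) = -650 + (-4 + (9 + 5*25)) = -650 + (-4 + (9 + 125)) = -650 + (-4 + 134) = -650 + 130 = -520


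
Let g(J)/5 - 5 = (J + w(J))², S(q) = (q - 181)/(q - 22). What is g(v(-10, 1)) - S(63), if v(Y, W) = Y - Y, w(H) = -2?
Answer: 1963/41 ≈ 47.878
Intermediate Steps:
S(q) = (-181 + q)/(-22 + q)
v(Y, W) = 0
g(J) = 25 + 5*(-2 + J)² (g(J) = 25 + 5*(J - 2)² = 25 + 5*(-2 + J)²)
g(v(-10, 1)) - S(63) = (25 + 5*(-2 + 0)²) - (-181 + 63)/(-22 + 63) = (25 + 5*(-2)²) - (-118)/41 = (25 + 5*4) - (-118)/41 = (25 + 20) - 1*(-118/41) = 45 + 118/41 = 1963/41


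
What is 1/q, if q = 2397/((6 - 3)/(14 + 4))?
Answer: 1/14382 ≈ 6.9531e-5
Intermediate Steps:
q = 14382 (q = 2397/(3/18) = 2397/(3*(1/18)) = 2397/(1/6) = 6*2397 = 14382)
1/q = 1/14382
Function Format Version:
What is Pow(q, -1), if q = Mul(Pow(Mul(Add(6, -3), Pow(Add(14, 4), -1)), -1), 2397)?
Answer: Rational(1, 14382) ≈ 6.9531e-5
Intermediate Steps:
q = 14382 (q = Mul(Pow(Mul(3, Pow(18, -1)), -1), 2397) = Mul(Pow(Mul(3, Rational(1, 18)), -1), 2397) = Mul(Pow(Rational(1, 6), -1), 2397) = Mul(6, 2397) = 14382)
Pow(q, -1) = Pow(14382, -1) = Rational(1, 14382)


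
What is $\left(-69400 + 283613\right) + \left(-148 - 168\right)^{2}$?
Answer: $314069$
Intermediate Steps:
$\left(-69400 + 283613\right) + \left(-148 - 168\right)^{2} = 214213 + \left(-316\right)^{2} = 214213 + 99856 = 314069$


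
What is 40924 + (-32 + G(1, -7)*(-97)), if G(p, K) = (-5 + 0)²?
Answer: 38467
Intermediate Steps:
G(p, K) = 25 (G(p, K) = (-5)² = 25)
40924 + (-32 + G(1, -7)*(-97)) = 40924 + (-32 + 25*(-97)) = 40924 + (-32 - 2425) = 40924 - 2457 = 38467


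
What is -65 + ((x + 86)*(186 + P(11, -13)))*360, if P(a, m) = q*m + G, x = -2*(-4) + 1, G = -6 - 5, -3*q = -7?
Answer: 4947535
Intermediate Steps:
q = 7/3 (q = -⅓*(-7) = 7/3 ≈ 2.3333)
G = -11
x = 9 (x = 8 + 1 = 9)
P(a, m) = -11 + 7*m/3 (P(a, m) = 7*m/3 - 11 = -11 + 7*m/3)
-65 + ((x + 86)*(186 + P(11, -13)))*360 = -65 + ((9 + 86)*(186 + (-11 + (7/3)*(-13))))*360 = -65 + (95*(186 + (-11 - 91/3)))*360 = -65 + (95*(186 - 124/3))*360 = -65 + (95*(434/3))*360 = -65 + (41230/3)*360 = -65 + 4947600 = 4947535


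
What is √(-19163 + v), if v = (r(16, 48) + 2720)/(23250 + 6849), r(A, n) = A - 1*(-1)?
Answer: 20*I*√43401584139/30099 ≈ 138.43*I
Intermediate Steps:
r(A, n) = 1 + A (r(A, n) = A + 1 = 1 + A)
v = 2737/30099 (v = ((1 + 16) + 2720)/(23250 + 6849) = (17 + 2720)/30099 = 2737*(1/30099) = 2737/30099 ≈ 0.090933)
√(-19163 + v) = √(-19163 + 2737/30099) = √(-576784400/30099) = 20*I*√43401584139/30099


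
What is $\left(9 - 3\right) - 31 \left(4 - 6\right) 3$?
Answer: $192$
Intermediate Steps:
$\left(9 - 3\right) - 31 \left(4 - 6\right) 3 = \left(9 - 3\right) - 31 \left(\left(-2\right) 3\right) = 6 - -186 = 6 + 186 = 192$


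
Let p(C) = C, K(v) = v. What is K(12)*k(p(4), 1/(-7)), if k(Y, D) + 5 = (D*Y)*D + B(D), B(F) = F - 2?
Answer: -4152/49 ≈ -84.735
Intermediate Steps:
B(F) = -2 + F
k(Y, D) = -7 + D + Y*D² (k(Y, D) = -5 + ((D*Y)*D + (-2 + D)) = -5 + (Y*D² + (-2 + D)) = -5 + (-2 + D + Y*D²) = -7 + D + Y*D²)
K(12)*k(p(4), 1/(-7)) = 12*(-7 + 1/(-7) + 4*(1/(-7))²) = 12*(-7 - ⅐ + 4*(-⅐)²) = 12*(-7 - ⅐ + 4*(1/49)) = 12*(-7 - ⅐ + 4/49) = 12*(-346/49) = -4152/49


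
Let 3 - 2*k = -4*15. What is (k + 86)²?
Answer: 55225/4 ≈ 13806.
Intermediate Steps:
k = 63/2 (k = 3/2 - (-2)*15 = 3/2 - ½*(-60) = 3/2 + 30 = 63/2 ≈ 31.500)
(k + 86)² = (63/2 + 86)² = (235/2)² = 55225/4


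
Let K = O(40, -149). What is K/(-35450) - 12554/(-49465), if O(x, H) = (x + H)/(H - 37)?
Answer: 16554383623/65231474100 ≈ 0.25378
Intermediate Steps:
O(x, H) = (H + x)/(-37 + H)
K = 109/186 (K = (-149 + 40)/(-37 - 149) = -109/(-186) = -1/186*(-109) = 109/186 ≈ 0.58602)
K/(-35450) - 12554/(-49465) = (109/186)/(-35450) - 12554/(-49465) = (109/186)*(-1/35450) - 12554*(-1/49465) = -109/6593700 + 12554/49465 = 16554383623/65231474100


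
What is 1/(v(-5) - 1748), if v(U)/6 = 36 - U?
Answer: -1/1502 ≈ -0.00066578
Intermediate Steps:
v(U) = 216 - 6*U (v(U) = 6*(36 - U) = 216 - 6*U)
1/(v(-5) - 1748) = 1/((216 - 6*(-5)) - 1748) = 1/((216 + 30) - 1748) = 1/(246 - 1748) = 1/(-1502) = -1/1502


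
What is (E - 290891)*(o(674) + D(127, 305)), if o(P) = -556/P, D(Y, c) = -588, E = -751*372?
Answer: 113159568142/337 ≈ 3.3578e+8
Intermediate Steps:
E = -279372
(E - 290891)*(o(674) + D(127, 305)) = (-279372 - 290891)*(-556/674 - 588) = -570263*(-556*1/674 - 588) = -570263*(-278/337 - 588) = -570263*(-198434/337) = 113159568142/337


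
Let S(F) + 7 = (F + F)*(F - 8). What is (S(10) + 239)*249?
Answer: 67728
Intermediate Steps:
S(F) = -7 + 2*F*(-8 + F) (S(F) = -7 + (F + F)*(F - 8) = -7 + (2*F)*(-8 + F) = -7 + 2*F*(-8 + F))
(S(10) + 239)*249 = ((-7 - 16*10 + 2*10²) + 239)*249 = ((-7 - 160 + 2*100) + 239)*249 = ((-7 - 160 + 200) + 239)*249 = (33 + 239)*249 = 272*249 = 67728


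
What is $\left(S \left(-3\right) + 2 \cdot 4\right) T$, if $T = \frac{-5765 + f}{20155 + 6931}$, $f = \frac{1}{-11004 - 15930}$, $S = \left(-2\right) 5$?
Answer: $- \frac{2950215709}{364767162} \approx -8.0879$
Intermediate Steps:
$S = -10$
$f = - \frac{1}{26934}$ ($f = \frac{1}{-26934} = - \frac{1}{26934} \approx -3.7128 \cdot 10^{-5}$)
$T = - \frac{155274511}{729534324}$ ($T = \frac{-5765 - \frac{1}{26934}}{20155 + 6931} = - \frac{155274511}{26934 \cdot 27086} = \left(- \frac{155274511}{26934}\right) \frac{1}{27086} = - \frac{155274511}{729534324} \approx -0.21284$)
$\left(S \left(-3\right) + 2 \cdot 4\right) T = \left(\left(-10\right) \left(-3\right) + 2 \cdot 4\right) \left(- \frac{155274511}{729534324}\right) = \left(30 + 8\right) \left(- \frac{155274511}{729534324}\right) = 38 \left(- \frac{155274511}{729534324}\right) = - \frac{2950215709}{364767162}$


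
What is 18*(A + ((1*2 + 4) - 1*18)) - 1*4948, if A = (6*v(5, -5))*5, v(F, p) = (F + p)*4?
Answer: -5164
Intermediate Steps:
v(F, p) = 4*F + 4*p
A = 0 (A = (6*(4*5 + 4*(-5)))*5 = (6*(20 - 20))*5 = (6*0)*5 = 0*5 = 0)
18*(A + ((1*2 + 4) - 1*18)) - 1*4948 = 18*(0 + ((1*2 + 4) - 1*18)) - 1*4948 = 18*(0 + ((2 + 4) - 18)) - 4948 = 18*(0 + (6 - 18)) - 4948 = 18*(0 - 12) - 4948 = 18*(-12) - 4948 = -216 - 4948 = -5164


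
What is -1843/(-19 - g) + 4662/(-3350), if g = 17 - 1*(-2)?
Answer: 157813/3350 ≈ 47.108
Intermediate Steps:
g = 19 (g = 17 + 2 = 19)
-1843/(-19 - g) + 4662/(-3350) = -1843/(-19 - 1*19) + 4662/(-3350) = -1843/(-19 - 19) + 4662*(-1/3350) = -1843/(-38) - 2331/1675 = -1843*(-1/38) - 2331/1675 = 97/2 - 2331/1675 = 157813/3350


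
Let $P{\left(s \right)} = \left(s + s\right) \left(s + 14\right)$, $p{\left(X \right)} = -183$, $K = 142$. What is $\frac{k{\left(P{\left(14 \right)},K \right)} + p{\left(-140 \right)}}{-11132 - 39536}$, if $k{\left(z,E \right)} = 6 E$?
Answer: $- \frac{669}{50668} \approx -0.013204$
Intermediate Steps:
$P{\left(s \right)} = 2 s \left(14 + s\right)$
$\frac{k{\left(P{\left(14 \right)},K \right)} + p{\left(-140 \right)}}{-11132 - 39536} = \frac{6 \cdot 142 - 183}{-11132 - 39536} = \frac{852 - 183}{-50668} = 669 \left(- \frac{1}{50668}\right) = - \frac{669}{50668}$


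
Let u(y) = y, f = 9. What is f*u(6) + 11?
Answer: 65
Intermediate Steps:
f*u(6) + 11 = 9*6 + 11 = 54 + 11 = 65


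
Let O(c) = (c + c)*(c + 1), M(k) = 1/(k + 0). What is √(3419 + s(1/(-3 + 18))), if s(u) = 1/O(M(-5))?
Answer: √54654/4 ≈ 58.445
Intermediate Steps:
M(k) = 1/k
O(c) = 2*c*(1 + c) (O(c) = (2*c)*(1 + c) = 2*c*(1 + c))
s(u) = -25/8 (s(u) = 1/(2*(1 + 1/(-5))/(-5)) = 1/(2*(-⅕)*(1 - ⅕)) = 1/(2*(-⅕)*(⅘)) = 1/(-8/25) = -25/8)
√(3419 + s(1/(-3 + 18))) = √(3419 - 25/8) = √(27327/8) = √54654/4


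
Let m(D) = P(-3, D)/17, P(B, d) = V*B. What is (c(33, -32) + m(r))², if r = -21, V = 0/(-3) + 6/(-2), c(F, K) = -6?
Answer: 8649/289 ≈ 29.927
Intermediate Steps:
V = -3 (V = 0*(-⅓) + 6*(-½) = 0 - 3 = -3)
P(B, d) = -3*B
m(D) = 9/17 (m(D) = -3*(-3)/17 = 9*(1/17) = 9/17)
(c(33, -32) + m(r))² = (-6 + 9/17)² = (-93/17)² = 8649/289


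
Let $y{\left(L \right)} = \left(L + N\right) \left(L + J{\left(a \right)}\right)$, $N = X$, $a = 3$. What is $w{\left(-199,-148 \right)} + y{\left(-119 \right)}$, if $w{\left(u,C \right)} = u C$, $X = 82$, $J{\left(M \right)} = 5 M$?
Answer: $33300$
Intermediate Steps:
$N = 82$
$y{\left(L \right)} = \left(15 + L\right) \left(82 + L\right)$ ($y{\left(L \right)} = \left(L + 82\right) \left(L + 5 \cdot 3\right) = \left(82 + L\right) \left(L + 15\right) = \left(82 + L\right) \left(15 + L\right) = \left(15 + L\right) \left(82 + L\right)$)
$w{\left(u,C \right)} = C u$
$w{\left(-199,-148 \right)} + y{\left(-119 \right)} = \left(-148\right) \left(-199\right) + \left(1230 + \left(-119\right)^{2} + 97 \left(-119\right)\right) = 29452 + \left(1230 + 14161 - 11543\right) = 29452 + 3848 = 33300$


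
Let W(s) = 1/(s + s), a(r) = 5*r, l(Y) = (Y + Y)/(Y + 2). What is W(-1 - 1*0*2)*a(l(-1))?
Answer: 5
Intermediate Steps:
l(Y) = 2*Y/(2 + Y) (l(Y) = (2*Y)/(2 + Y) = 2*Y/(2 + Y))
W(s) = 1/(2*s)
W(-1 - 1*0*2)*a(l(-1)) = (1/(2*(-1 - 1*0*2)))*(5*(2*(-1)/(2 - 1))) = (1/(2*(-1 + 0*2)))*(5*(2*(-1)/1)) = (1/(2*(-1 + 0)))*(5*(2*(-1)*1)) = ((1/2)/(-1))*(5*(-2)) = ((1/2)*(-1))*(-10) = -1/2*(-10) = 5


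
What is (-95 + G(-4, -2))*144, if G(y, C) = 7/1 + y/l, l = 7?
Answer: -89280/7 ≈ -12754.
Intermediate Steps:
G(y, C) = 7 + y/7 (G(y, C) = 7/1 + y/7 = 7*1 + y*(1/7) = 7 + y/7)
(-95 + G(-4, -2))*144 = (-95 + (7 + (1/7)*(-4)))*144 = (-95 + (7 - 4/7))*144 = (-95 + 45/7)*144 = -620/7*144 = -89280/7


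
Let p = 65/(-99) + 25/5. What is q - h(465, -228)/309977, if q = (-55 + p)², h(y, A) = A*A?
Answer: 7795481799641/3038084577 ≈ 2565.9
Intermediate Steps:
h(y, A) = A²
p = 430/99 (p = 65*(-1/99) + 25*(⅕) = -65/99 + 5 = 430/99 ≈ 4.3434)
q = 25150225/9801 (q = (-55 + 430/99)² = (-5015/99)² = 25150225/9801 ≈ 2566.1)
q - h(465, -228)/309977 = 25150225/9801 - (-228)²/309977 = 25150225/9801 - 51984/309977 = 7795481799641/3038084577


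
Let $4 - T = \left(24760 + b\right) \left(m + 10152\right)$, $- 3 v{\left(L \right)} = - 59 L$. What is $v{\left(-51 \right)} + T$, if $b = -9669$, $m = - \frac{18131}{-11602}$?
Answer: $- \frac{1777756064183}{11602} \approx -1.5323 \cdot 10^{8}$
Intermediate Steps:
$v{\left(L \right)} = \frac{59 L}{3}$ ($v{\left(L \right)} = - \frac{\left(-59\right) L}{3} = \frac{59 L}{3}$)
$m = \frac{18131}{11602}$ ($m = \left(-18131\right) \left(- \frac{1}{11602}\right) = \frac{18131}{11602} \approx 1.5627$)
$T = - \frac{1777744427377}{11602}$ ($T = 4 - \left(24760 - 9669\right) \left(\frac{18131}{11602} + 10152\right) = 4 - 15091 \cdot \frac{117801635}{11602} = 4 - \frac{1777744473785}{11602} = - \frac{1777744427377}{11602} \approx -1.5323 \cdot 10^{8}$)
$v{\left(-51 \right)} + T = \frac{59}{3} \left(-51\right) - \frac{1777744427377}{11602} = -1003 - \frac{1777744427377}{11602} = - \frac{1777756064183}{11602}$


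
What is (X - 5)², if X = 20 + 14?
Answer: 841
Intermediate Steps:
X = 34
(X - 5)² = (34 - 5)² = 29² = 841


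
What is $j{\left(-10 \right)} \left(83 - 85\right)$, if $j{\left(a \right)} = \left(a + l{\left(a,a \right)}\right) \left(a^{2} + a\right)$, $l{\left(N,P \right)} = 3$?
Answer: $1260$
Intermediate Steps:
$j{\left(a \right)} = \left(3 + a\right) \left(a + a^{2}\right)$ ($j{\left(a \right)} = \left(a + 3\right) \left(a^{2} + a\right) = \left(3 + a\right) \left(a + a^{2}\right)$)
$j{\left(-10 \right)} \left(83 - 85\right) = - 10 \left(3 + \left(-10\right)^{2} + 4 \left(-10\right)\right) \left(83 - 85\right) = - 10 \left(3 + 100 - 40\right) \left(-2\right) = \left(-10\right) 63 \left(-2\right) = \left(-630\right) \left(-2\right) = 1260$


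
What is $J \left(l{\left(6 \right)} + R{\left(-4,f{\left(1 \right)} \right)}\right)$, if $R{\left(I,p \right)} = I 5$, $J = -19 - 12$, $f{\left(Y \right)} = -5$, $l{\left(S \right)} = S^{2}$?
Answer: $-496$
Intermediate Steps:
$J = -31$ ($J = -19 - 12 = -31$)
$R{\left(I,p \right)} = 5 I$
$J \left(l{\left(6 \right)} + R{\left(-4,f{\left(1 \right)} \right)}\right) = - 31 \left(6^{2} + 5 \left(-4\right)\right) = - 31 \left(36 - 20\right) = \left(-31\right) 16 = -496$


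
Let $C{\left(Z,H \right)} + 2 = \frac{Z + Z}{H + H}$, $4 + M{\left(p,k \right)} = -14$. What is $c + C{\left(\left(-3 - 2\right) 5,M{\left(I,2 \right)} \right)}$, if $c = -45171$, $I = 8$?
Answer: $- \frac{813089}{18} \approx -45172.0$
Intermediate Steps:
$M{\left(p,k \right)} = -18$ ($M{\left(p,k \right)} = -4 - 14 = -18$)
$C{\left(Z,H \right)} = -2 + \frac{Z}{H}$ ($C{\left(Z,H \right)} = -2 + \frac{Z + Z}{H + H} = -2 + \frac{2 Z}{2 H} = -2 + 2 Z \frac{1}{2 H} = -2 + \frac{Z}{H}$)
$c + C{\left(\left(-3 - 2\right) 5,M{\left(I,2 \right)} \right)} = -45171 - \left(2 - \frac{\left(-3 - 2\right) 5}{-18}\right) = -45171 - \left(2 - \left(-5\right) 5 \left(- \frac{1}{18}\right)\right) = -45171 - \frac{11}{18} = - \frac{813089}{18}$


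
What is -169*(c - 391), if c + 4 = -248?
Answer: 108667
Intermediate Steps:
c = -252 (c = -4 - 248 = -252)
-169*(c - 391) = -169*(-252 - 391) = -169*(-643) = 108667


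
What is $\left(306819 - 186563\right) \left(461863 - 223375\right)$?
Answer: $28679612928$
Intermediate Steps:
$\left(306819 - 186563\right) \left(461863 - 223375\right) = \left(306819 + \left(-216789 + 30226\right)\right) 238488 = \left(306819 - 186563\right) 238488 = 120256 \cdot 238488 = 28679612928$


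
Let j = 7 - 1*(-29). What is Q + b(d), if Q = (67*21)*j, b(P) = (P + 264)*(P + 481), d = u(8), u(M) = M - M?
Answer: 177636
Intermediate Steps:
u(M) = 0
d = 0
j = 36 (j = 7 + 29 = 36)
b(P) = (264 + P)*(481 + P)
Q = 50652 (Q = (67*21)*36 = 1407*36 = 50652)
Q + b(d) = 50652 + (126984 + 0² + 745*0) = 50652 + (126984 + 0 + 0) = 50652 + 126984 = 177636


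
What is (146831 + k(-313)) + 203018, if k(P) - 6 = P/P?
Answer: 349856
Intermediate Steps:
k(P) = 7 (k(P) = 6 + P/P = 6 + 1 = 7)
(146831 + k(-313)) + 203018 = (146831 + 7) + 203018 = 146838 + 203018 = 349856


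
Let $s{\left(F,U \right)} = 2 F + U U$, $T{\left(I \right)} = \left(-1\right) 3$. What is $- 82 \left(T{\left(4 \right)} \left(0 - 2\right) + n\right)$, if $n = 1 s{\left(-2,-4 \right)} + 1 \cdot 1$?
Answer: $-1558$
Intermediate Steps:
$T{\left(I \right)} = -3$
$s{\left(F,U \right)} = U^{2} + 2 F$ ($s{\left(F,U \right)} = 2 F + U^{2} = U^{2} + 2 F$)
$n = 13$ ($n = 1 \left(\left(-4\right)^{2} + 2 \left(-2\right)\right) + 1 \cdot 1 = 1 \left(16 - 4\right) + 1 = 1 \cdot 12 + 1 = 12 + 1 = 13$)
$- 82 \left(T{\left(4 \right)} \left(0 - 2\right) + n\right) = - 82 \left(- 3 \left(0 - 2\right) + 13\right) = - 82 \left(\left(-3\right) \left(-2\right) + 13\right) = - 82 \left(6 + 13\right) = \left(-82\right) 19 = -1558$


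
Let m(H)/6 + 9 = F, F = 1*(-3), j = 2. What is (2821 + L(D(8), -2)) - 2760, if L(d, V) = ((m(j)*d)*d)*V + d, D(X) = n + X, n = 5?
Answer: 24410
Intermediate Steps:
F = -3
m(H) = -72 (m(H) = -54 + 6*(-3) = -54 - 18 = -72)
D(X) = 5 + X
L(d, V) = d - 72*V*d² (L(d, V) = ((-72*d)*d)*V + d = (-72*d²)*V + d = -72*V*d² + d = d - 72*V*d²)
(2821 + L(D(8), -2)) - 2760 = (2821 + (5 + 8)*(1 - 72*(-2)*(5 + 8))) - 2760 = (2821 + 13*(1 - 72*(-2)*13)) - 2760 = (2821 + 13*(1 + 1872)) - 2760 = (2821 + 13*1873) - 2760 = (2821 + 24349) - 2760 = 27170 - 2760 = 24410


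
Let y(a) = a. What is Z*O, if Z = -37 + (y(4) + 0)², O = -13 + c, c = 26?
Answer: -273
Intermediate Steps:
O = 13 (O = -13 + 26 = 13)
Z = -21 (Z = -37 + (4 + 0)² = -37 + 4² = -37 + 16 = -21)
Z*O = -21*13 = -273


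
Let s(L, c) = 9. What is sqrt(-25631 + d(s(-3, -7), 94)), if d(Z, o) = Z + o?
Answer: 2*I*sqrt(6382) ≈ 159.77*I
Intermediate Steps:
sqrt(-25631 + d(s(-3, -7), 94)) = sqrt(-25631 + (9 + 94)) = sqrt(-25631 + 103) = sqrt(-25528) = 2*I*sqrt(6382)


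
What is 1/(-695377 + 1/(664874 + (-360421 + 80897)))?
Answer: -385350/267963526949 ≈ -1.4381e-6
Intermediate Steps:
1/(-695377 + 1/(664874 + (-360421 + 80897))) = 1/(-695377 + 1/(664874 - 279524)) = 1/(-695377 + 1/385350) = 1/(-267963526949/385350) = -385350/267963526949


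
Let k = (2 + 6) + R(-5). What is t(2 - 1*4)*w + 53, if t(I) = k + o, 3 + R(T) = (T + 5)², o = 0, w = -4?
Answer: 33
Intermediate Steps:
R(T) = -3 + (5 + T)² (R(T) = -3 + (T + 5)² = -3 + (5 + T)²)
k = 5 (k = (2 + 6) + (-3 + (5 - 5)²) = 8 + (-3 + 0²) = 8 + (-3 + 0) = 8 - 3 = 5)
t(I) = 5 (t(I) = 5 + 0 = 5)
t(2 - 1*4)*w + 53 = 5*(-4) + 53 = -20 + 53 = 33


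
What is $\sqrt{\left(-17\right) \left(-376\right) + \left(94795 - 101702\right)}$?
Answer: $i \sqrt{515} \approx 22.694 i$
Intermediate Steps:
$\sqrt{\left(-17\right) \left(-376\right) + \left(94795 - 101702\right)} = \sqrt{6392 + \left(94795 - 101702\right)} = \sqrt{6392 - 6907} = \sqrt{-515} = i \sqrt{515}$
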